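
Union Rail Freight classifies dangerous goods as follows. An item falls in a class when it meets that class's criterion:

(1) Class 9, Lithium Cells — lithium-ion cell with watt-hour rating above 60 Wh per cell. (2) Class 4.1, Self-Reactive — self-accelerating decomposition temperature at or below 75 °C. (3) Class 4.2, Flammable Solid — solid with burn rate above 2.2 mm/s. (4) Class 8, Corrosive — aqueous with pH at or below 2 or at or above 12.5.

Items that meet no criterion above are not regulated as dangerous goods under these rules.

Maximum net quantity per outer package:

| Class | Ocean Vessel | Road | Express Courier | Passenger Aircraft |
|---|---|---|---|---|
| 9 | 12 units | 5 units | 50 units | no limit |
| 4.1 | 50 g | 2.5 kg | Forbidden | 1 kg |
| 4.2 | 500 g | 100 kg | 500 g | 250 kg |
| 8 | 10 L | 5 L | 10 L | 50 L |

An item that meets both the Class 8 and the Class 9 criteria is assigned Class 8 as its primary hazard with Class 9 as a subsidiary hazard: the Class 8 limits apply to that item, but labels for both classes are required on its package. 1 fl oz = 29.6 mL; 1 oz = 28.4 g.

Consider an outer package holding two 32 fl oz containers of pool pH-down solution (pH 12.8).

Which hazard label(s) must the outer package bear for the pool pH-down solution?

The pool pH-down solution has pH 12.8, which is ≥ 12.5, so it is Class 8 (Corrosive).
Only the Class 8 label is required.

Class 8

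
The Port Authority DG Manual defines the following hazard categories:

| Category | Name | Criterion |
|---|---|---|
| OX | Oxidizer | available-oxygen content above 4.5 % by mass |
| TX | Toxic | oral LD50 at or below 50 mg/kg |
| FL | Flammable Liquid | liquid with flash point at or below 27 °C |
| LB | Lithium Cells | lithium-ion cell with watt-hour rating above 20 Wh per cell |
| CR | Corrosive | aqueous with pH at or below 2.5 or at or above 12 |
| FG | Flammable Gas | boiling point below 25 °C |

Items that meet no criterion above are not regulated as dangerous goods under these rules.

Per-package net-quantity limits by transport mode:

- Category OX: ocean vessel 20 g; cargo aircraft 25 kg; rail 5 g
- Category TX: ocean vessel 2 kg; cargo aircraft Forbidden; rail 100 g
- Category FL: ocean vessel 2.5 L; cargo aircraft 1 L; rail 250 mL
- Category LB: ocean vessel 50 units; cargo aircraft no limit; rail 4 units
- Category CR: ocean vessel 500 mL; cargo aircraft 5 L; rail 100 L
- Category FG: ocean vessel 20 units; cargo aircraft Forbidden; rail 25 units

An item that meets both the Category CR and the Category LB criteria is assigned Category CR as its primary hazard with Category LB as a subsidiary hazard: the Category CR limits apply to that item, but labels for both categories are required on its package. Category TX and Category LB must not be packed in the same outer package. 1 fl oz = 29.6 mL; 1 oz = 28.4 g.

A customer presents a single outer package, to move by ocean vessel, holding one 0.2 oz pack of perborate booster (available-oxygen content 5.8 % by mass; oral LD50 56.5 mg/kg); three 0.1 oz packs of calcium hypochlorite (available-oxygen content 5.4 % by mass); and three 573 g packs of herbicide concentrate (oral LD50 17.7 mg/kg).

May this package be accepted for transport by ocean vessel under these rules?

The perborate booster has available-oxygen content 5.8 % by mass, which is > 4.5 % by mass, so it is Category OX (Oxidizer).
With available-oxygen content 5.4 % by mass (> 4.5 % by mass), the calcium hypochlorite falls in Category OX.
With oral LD50 17.7 mg/kg (≤ 50 mg/kg), the herbicide concentrate falls in Category TX.
Category TX quantity: three 573 g packs = 1.719 kg.
1.719 kg is within the ocean vessel limit of 2 kg for Category TX.
Category OX net quantity: (one 0.2 oz pack = 5.68 g) + (three 0.1 oz packs = 8.52 g) = 14.2 g.
14.2 g is within the ocean vessel limit of 20 g for Category OX.
The segregation rule (Category TX with Category LB) does not apply to Category TX with Category OX.
Every hazard category is within its ocean vessel limit and no segregation rule is violated.

Yes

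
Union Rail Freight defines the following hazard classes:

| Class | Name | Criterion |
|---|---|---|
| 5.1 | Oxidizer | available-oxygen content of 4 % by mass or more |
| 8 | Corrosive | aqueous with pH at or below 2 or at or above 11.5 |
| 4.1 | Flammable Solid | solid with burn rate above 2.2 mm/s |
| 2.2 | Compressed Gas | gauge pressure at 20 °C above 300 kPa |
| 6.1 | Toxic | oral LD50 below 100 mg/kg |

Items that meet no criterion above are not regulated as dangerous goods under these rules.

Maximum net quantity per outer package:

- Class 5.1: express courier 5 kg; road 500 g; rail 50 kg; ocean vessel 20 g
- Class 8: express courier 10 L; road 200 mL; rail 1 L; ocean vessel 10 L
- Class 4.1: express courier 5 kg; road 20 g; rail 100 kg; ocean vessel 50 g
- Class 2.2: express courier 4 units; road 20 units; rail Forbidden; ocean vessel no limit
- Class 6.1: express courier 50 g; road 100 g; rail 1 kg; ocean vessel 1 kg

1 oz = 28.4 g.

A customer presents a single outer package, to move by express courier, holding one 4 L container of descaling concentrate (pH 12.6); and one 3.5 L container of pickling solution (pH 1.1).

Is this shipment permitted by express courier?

Yes

The descaling concentrate has pH 12.6, which is ≥ 11.5, so it is Class 8 (Corrosive).
Pickling solution: pH 1.1 ≤ 2 → Class 8 (Corrosive).
Total Class 8: 4 L + 3.5 L = 7.5 L.
7.5 L is within the express courier limit of 10 L for Class 8.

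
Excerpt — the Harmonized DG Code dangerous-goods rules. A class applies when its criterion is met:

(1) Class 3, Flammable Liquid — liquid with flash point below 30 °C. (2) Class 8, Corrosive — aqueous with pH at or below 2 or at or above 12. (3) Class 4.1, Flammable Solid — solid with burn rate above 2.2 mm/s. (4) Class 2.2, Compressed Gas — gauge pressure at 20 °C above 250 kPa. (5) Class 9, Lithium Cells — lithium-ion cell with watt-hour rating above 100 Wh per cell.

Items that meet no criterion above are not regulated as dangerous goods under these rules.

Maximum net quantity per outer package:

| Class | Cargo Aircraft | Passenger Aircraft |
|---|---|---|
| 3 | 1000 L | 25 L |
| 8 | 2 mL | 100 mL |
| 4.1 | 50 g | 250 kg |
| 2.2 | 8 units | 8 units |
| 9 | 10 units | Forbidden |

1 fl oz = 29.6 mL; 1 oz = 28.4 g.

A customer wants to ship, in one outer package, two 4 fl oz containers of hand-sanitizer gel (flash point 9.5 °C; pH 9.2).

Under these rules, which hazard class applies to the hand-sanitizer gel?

Hand-sanitizer gel: flash point 9.5 °C < 30 °C → Class 3 (Flammable Liquid).

Class 3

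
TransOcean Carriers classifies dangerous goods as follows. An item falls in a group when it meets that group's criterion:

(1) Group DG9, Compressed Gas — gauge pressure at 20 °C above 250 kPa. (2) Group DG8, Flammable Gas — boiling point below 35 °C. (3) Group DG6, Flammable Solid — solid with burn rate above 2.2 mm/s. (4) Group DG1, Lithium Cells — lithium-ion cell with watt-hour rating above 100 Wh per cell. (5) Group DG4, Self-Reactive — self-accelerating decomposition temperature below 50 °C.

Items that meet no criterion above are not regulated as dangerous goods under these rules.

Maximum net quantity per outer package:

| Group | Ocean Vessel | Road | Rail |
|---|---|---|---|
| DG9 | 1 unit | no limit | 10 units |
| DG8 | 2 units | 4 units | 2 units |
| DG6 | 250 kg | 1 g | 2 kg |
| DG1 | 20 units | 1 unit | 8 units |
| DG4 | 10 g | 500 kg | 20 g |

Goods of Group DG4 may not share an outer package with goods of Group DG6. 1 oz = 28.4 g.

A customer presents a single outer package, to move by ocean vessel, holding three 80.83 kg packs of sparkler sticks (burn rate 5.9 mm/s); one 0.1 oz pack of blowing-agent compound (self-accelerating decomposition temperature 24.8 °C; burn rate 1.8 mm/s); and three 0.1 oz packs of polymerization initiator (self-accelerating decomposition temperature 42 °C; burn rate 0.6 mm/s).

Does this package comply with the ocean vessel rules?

The sparkler sticks have burn rate 5.9 mm/s, which is > 2.2 mm/s, so they are Group DG6 (Flammable Solid).
Self-accelerating decomposition temperature 24.8 °C meets the Group DG4 criterion (Self-Reactive), so the blowing-agent compound is Group DG4.
With self-accelerating decomposition temperature 42 °C (< 50 °C), the polymerization initiator falls in Group DG4.
Total Group DG4: (one 0.1 oz pack = 2.84 g) + (three 0.1 oz packs = 8.52 g) = 11.36 g.
That exceeds the Group DG4 ocean vessel limit of 10 g.
Group DG6 quantity: three 80.83 kg packs = 242.49 kg.
242.49 kg ≤ 250 kg (ocean vessel limit, Group DG6) — within limit.
Group DG4 and Group DG6 may not share an outer package.

No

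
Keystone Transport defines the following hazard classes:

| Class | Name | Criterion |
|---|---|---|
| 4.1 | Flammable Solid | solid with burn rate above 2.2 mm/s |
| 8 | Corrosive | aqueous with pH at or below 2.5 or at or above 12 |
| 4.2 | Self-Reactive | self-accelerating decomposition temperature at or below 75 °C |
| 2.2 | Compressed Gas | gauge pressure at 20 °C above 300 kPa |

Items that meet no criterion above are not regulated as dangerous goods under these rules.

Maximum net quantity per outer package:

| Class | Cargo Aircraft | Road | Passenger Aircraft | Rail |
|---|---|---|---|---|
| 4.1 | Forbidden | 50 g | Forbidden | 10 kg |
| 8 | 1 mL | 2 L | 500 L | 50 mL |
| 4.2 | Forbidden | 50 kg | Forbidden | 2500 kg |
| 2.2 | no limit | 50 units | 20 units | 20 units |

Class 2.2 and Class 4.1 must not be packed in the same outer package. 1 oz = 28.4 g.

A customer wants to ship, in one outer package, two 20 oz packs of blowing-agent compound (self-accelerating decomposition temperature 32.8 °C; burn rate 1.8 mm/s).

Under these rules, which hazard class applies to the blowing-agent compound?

Class 4.2

Self-accelerating decomposition temperature 32.8 °C meets the Class 4.2 criterion (Self-Reactive), so the blowing-agent compound is Class 4.2.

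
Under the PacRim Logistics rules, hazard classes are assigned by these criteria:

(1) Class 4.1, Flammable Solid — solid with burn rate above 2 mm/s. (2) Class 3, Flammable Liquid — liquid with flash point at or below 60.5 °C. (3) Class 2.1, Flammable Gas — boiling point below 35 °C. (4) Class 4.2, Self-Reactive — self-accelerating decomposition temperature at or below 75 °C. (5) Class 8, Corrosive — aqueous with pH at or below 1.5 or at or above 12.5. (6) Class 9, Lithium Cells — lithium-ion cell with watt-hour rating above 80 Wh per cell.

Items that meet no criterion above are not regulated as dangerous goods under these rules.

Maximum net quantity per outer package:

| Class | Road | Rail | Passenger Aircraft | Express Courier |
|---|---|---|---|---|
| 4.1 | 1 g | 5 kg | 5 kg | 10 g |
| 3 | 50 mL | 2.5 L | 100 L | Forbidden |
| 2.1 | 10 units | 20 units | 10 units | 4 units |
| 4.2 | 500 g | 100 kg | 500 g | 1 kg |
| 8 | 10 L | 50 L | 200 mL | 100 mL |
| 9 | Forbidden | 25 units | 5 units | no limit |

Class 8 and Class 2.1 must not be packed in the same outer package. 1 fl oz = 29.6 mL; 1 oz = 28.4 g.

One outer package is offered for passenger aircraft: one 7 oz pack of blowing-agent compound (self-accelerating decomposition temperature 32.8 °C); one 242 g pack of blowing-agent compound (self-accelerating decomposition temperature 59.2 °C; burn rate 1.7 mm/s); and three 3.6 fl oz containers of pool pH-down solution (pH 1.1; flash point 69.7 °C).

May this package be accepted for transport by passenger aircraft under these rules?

No

The blowing-agent compound has self-accelerating decomposition temperature 32.8 °C, which is ≤ 75 °C, so it is Class 4.2 (Self-Reactive).
With self-accelerating decomposition temperature 59.2 °C (≤ 75 °C), the blowing-agent compound falls in Class 4.2.
pH 1.1 meets the Class 8 criterion (Corrosive), so the pool pH-down solution is Class 8.
Class 8 quantity: three 3.6 fl oz containers = 319.68 mL.
319.68 mL > 200 mL (passenger aircraft limit, Class 8) — over the limit.
Total Class 4.2: (one 7 oz pack = 198.8 g) + 242 g = 440.8 g.
440.8 g ≤ 500 g (passenger aircraft limit, Class 4.2) — within limit.
The segregation rule (Class 8 with Class 2.1) does not apply to Class 8 with Class 4.2.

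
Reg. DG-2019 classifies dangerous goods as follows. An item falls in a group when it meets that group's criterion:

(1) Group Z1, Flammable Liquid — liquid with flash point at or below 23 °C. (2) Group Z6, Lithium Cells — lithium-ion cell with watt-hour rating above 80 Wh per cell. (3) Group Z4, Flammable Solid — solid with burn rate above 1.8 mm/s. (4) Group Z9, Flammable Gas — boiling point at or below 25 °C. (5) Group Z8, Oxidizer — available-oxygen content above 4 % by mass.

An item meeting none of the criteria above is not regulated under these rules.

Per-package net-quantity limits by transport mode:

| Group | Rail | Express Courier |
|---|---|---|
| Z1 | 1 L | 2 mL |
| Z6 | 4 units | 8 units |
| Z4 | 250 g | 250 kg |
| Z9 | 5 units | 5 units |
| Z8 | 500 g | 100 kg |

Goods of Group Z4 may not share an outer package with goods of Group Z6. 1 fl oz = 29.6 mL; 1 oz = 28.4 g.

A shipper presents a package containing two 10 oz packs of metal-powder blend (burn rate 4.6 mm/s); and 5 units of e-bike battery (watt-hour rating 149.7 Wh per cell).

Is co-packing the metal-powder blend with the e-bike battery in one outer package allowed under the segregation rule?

Burn rate 4.6 mm/s meets the Group Z4 criterion (Flammable Solid), so the metal-powder blend is Group Z4.
The e-bike battery has watt-hour rating 149.7 Wh per cell, which is > 80 Wh per cell, so it is Group Z6 (Lithium Cells).
Group Z4 and Group Z6 may not share an outer package.

No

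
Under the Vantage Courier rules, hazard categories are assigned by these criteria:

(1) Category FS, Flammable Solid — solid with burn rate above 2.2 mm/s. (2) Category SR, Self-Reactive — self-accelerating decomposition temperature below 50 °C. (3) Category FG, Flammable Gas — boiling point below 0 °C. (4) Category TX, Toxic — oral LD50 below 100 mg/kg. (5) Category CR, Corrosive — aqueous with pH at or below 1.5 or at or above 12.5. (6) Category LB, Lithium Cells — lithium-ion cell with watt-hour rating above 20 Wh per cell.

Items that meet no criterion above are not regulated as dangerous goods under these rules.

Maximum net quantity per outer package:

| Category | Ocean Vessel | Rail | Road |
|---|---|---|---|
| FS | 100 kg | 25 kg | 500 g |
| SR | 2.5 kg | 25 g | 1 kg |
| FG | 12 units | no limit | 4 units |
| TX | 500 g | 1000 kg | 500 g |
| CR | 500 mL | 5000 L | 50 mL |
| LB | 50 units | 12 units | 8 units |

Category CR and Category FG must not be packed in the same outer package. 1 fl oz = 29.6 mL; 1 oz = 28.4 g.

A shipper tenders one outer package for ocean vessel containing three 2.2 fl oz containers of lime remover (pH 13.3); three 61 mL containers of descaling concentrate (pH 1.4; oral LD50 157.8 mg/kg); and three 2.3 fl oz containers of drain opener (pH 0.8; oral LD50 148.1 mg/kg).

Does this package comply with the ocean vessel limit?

No

pH 13.3 meets the Category CR criterion (Corrosive), so the lime remover is Category CR.
Descaling concentrate: pH 1.4 ≤ 1.5 → Category CR (Corrosive).
With pH 0.8 (≤ 1.5), the drain opener falls in Category CR.
Total Category CR: (three 2.2 fl oz containers = 195.36 mL) + (three 61 mL containers = 183 mL) + (three 2.3 fl oz containers = 204.24 mL) = 582.6 mL.
That exceeds the Category CR ocean vessel limit of 500 mL.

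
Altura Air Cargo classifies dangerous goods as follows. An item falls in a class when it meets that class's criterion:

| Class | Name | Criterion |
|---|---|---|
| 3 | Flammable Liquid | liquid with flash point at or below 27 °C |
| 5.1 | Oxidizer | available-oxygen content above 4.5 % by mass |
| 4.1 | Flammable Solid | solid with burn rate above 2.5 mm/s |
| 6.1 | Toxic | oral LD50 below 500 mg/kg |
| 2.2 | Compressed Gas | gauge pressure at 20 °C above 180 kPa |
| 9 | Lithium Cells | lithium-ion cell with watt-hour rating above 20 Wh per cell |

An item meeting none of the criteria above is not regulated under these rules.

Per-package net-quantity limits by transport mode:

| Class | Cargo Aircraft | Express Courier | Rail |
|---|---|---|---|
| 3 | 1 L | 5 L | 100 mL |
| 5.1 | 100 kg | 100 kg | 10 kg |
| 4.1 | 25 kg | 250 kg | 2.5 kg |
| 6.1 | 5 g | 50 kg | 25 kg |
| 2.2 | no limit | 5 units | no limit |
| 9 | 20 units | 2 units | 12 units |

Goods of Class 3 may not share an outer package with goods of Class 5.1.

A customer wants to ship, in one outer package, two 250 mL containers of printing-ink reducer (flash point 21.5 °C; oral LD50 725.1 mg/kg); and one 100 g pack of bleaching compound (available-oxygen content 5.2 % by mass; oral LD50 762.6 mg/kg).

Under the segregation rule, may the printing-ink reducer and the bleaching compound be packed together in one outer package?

Flash point 21.5 °C meets the Class 3 criterion (Flammable Liquid), so the printing-ink reducer is Class 3.
The bleaching compound has available-oxygen content 5.2 % by mass, which is > 4.5 % by mass, so it is Class 5.1 (Oxidizer).
Class 3 and Class 5.1 may not share an outer package.

No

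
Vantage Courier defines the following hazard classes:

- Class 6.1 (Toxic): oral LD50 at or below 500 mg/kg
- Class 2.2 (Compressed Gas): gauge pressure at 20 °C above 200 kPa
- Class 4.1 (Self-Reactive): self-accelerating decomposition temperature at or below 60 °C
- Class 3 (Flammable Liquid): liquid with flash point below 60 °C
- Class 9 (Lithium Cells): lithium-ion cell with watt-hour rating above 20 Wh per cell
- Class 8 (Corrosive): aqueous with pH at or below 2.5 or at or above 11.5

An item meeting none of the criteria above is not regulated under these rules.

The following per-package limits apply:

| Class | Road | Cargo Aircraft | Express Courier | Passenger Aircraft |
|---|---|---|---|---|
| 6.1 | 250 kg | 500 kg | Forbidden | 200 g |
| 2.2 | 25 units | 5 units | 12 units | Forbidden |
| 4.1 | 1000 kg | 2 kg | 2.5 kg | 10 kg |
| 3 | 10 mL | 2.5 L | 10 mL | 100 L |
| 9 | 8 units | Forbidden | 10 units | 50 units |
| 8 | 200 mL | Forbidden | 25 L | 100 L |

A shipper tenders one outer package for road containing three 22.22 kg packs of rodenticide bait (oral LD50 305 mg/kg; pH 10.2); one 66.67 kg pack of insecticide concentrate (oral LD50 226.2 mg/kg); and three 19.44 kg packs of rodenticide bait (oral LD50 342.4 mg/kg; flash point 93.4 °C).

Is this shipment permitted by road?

Oral LD50 305 mg/kg meets the Class 6.1 criterion (Toxic), so the rodenticide bait is Class 6.1.
Oral LD50 226.2 mg/kg meets the Class 6.1 criterion (Toxic), so the insecticide concentrate is Class 6.1.
Oral LD50 342.4 mg/kg meets the Class 6.1 criterion (Toxic), so the rodenticide bait is Class 6.1.
Class 6.1 net quantity: (three 22.22 kg packs = 66.66 kg) + 66.67 kg + (three 19.44 kg packs = 58.32 kg) = 191.65 kg.
191.65 kg ≤ 250 kg (road limit, Class 6.1) — within limit.

Yes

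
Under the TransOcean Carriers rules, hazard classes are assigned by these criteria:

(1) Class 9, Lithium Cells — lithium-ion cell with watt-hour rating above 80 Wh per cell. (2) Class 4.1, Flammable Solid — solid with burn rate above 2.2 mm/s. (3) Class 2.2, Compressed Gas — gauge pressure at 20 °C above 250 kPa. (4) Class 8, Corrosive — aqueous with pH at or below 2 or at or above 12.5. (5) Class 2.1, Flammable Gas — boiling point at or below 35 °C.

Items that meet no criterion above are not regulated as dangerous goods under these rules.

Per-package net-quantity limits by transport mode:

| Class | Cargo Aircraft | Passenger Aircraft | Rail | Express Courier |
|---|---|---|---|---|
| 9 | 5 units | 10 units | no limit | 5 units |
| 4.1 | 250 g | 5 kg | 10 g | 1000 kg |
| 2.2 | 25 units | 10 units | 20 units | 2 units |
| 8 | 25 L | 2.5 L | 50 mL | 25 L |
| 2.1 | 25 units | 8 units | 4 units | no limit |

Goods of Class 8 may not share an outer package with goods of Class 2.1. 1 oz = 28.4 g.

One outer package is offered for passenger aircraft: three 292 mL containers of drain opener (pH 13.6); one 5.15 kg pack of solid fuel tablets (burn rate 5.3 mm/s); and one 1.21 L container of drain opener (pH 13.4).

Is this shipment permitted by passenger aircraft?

pH 13.6 meets the Class 8 criterion (Corrosive), so the drain opener is Class 8.
Burn rate 5.3 mm/s meets the Class 4.1 criterion (Flammable Solid), so the solid fuel tablets are Class 4.1.
pH 13.4 meets the Class 8 criterion (Corrosive), so the drain opener is Class 8.
Class 8 net quantity: (three 292 mL containers = 876 mL) + 1.21 L = 2.086 L.
2.086 L ≤ 2.5 L (passenger aircraft limit, Class 8) — within limit.
Class 4.1 quantity: 5.15 kg.
5.15 kg exceeds the passenger aircraft limit of 5 kg for Class 4.1.
The segregation rule (Class 8 with Class 2.1) does not apply to Class 8 with Class 4.1.

No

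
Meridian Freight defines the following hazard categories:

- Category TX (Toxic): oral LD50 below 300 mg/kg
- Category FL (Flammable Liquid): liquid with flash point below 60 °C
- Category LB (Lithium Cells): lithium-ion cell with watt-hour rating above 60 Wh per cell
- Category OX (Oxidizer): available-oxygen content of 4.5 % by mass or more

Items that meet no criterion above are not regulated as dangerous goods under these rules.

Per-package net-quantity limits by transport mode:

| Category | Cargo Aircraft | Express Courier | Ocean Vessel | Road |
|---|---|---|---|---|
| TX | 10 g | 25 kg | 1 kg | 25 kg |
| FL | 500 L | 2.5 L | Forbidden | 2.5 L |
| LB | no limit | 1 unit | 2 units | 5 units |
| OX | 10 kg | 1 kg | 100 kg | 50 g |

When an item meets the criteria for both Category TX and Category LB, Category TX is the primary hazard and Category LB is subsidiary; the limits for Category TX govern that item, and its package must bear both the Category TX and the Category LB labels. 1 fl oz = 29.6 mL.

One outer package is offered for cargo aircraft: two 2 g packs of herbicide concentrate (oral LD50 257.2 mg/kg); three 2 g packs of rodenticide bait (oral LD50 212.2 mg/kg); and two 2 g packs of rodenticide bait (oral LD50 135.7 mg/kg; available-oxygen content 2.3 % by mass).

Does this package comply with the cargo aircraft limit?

No

With oral LD50 257.2 mg/kg (< 300 mg/kg), the herbicide concentrate falls in Category TX.
The rodenticide bait has oral LD50 212.2 mg/kg, which is < 300 mg/kg, so it is Category TX (Toxic).
With oral LD50 135.7 mg/kg (< 300 mg/kg), the rodenticide bait falls in Category TX.
Category TX net quantity: (two 2 g packs = 4 g) + (three 2 g packs = 6 g) + (two 2 g packs = 4 g) = 14 g.
14 g > 10 g (cargo aircraft limit, Category TX) — over the limit.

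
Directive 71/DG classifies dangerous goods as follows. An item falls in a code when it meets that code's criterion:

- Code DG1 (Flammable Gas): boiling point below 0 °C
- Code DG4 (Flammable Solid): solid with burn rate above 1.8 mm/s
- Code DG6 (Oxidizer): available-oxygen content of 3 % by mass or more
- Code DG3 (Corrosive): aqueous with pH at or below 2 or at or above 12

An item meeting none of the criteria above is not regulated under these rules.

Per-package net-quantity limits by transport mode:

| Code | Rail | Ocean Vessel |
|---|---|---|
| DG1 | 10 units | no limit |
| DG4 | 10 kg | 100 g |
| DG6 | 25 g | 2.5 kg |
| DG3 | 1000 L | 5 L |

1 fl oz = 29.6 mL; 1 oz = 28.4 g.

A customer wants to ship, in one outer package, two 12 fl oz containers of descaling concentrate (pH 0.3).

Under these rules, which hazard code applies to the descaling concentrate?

pH 0.3 meets the Code DG3 criterion (Corrosive), so the descaling concentrate is Code DG3.

Code DG3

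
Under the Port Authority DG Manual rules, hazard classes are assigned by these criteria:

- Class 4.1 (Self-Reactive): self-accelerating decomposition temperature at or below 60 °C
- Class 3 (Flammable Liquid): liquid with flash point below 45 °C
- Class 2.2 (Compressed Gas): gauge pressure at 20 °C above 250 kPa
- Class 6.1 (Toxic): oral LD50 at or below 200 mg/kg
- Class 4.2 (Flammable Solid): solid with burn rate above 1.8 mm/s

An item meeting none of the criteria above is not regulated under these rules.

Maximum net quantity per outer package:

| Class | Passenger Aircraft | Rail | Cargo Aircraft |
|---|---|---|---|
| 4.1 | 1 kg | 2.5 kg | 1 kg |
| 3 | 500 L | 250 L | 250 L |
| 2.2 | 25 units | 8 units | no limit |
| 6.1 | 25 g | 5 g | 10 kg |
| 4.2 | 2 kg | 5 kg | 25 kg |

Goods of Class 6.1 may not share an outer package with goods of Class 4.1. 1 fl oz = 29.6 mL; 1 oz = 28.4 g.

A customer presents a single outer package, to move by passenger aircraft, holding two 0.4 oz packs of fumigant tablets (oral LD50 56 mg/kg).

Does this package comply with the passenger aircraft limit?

With oral LD50 56 mg/kg (≤ 200 mg/kg), the fumigant tablets fall in Class 6.1.
Class 6.1 quantity: two 0.4 oz packs = 22.72 g.
That is within the Class 6.1 passenger aircraft limit of 25 g.

Yes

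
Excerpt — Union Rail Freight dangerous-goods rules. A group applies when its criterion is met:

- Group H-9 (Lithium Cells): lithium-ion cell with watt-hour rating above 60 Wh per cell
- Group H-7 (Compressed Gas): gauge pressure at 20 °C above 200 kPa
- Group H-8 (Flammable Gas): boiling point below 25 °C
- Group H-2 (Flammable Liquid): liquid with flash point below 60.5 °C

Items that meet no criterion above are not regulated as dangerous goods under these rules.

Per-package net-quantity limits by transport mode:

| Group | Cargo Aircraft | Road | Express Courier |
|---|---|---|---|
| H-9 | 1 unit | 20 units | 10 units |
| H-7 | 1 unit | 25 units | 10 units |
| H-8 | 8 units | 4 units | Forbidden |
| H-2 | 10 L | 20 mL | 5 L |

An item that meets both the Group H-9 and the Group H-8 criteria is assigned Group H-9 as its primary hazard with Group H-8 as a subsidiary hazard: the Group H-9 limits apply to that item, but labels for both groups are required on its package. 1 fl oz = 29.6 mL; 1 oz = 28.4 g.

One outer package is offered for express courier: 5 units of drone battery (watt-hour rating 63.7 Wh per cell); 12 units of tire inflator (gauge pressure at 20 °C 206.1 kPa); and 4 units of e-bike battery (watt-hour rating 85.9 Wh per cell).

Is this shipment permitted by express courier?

No

With watt-hour rating 63.7 Wh per cell (> 60 Wh per cell), the drone battery falls in Group H-9.
Gauge pressure at 20 °C 206.1 kPa meets the Group H-7 criterion (Compressed Gas), so the tire inflator is Group H-7.
Watt-hour rating 85.9 Wh per cell meets the Group H-9 criterion (Lithium Cells), so the e-bike battery is Group H-9.
Group H-7 quantity: 12 units.
12 units exceeds the express courier limit of 10 units for Group H-7.
Total Group H-9: 5 units + 4 units = 9 units.
That is within the Group H-9 express courier limit of 10 units.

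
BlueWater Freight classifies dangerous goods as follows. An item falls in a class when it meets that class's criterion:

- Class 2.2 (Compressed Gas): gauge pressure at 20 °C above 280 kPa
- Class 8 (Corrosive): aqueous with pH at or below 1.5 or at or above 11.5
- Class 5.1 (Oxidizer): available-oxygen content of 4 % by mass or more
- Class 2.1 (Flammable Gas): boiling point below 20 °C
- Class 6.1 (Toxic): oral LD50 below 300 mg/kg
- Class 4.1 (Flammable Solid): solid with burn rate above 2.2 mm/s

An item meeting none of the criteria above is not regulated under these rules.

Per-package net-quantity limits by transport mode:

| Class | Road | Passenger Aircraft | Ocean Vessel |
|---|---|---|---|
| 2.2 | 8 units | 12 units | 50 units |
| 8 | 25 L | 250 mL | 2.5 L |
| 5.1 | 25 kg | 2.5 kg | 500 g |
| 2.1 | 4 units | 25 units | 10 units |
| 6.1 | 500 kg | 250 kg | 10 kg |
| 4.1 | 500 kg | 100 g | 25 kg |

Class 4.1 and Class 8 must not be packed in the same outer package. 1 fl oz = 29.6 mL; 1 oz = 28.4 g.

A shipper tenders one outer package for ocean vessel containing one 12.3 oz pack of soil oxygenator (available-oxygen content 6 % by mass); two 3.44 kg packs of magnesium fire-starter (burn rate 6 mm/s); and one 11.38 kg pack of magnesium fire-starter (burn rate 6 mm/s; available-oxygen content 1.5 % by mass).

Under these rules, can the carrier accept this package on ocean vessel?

Soil oxygenator: available-oxygen content 6 % by mass ≥ 4 % by mass → Class 5.1 (Oxidizer).
The magnesium fire-starter has burn rate 6 mm/s, which is > 2.2 mm/s, so it is Class 4.1 (Flammable Solid).
With burn rate 6 mm/s (> 2.2 mm/s), the magnesium fire-starter falls in Class 4.1.
Class 4.1 net quantity: (two 3.44 kg packs = 6.88 kg) + 11.38 kg = 18.26 kg.
18.26 kg is within the ocean vessel limit of 25 kg for Class 4.1.
Class 5.1 quantity: one 12.3 oz pack = 349.32 g.
349.32 g ≤ 500 g (ocean vessel limit, Class 5.1) — within limit.
The segregation rule (Class 4.1 with Class 8) does not apply to Class 4.1 with Class 5.1.
Every hazard class is within its ocean vessel limit and no segregation rule is violated.

Yes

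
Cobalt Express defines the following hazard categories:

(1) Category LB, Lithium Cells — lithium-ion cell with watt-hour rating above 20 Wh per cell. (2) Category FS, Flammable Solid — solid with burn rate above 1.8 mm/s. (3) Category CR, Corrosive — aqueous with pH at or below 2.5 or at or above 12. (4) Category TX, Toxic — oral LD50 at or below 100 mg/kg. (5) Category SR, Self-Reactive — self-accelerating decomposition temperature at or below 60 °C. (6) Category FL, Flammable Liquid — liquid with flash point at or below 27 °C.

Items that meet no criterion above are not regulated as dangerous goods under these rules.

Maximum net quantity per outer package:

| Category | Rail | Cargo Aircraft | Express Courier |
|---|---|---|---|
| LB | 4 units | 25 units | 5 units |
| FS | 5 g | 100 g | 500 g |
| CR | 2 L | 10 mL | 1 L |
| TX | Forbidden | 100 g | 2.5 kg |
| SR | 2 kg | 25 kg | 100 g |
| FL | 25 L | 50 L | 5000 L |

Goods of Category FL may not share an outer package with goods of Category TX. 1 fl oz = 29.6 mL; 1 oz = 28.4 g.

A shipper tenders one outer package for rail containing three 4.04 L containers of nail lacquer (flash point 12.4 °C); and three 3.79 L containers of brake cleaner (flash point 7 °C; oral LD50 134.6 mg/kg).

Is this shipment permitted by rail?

Yes

Nail lacquer: flash point 12.4 °C ≤ 27 °C → Category FL (Flammable Liquid).
Flash point 7 °C meets the Category FL criterion (Flammable Liquid), so the brake cleaner is Category FL.
Total Category FL: (three 4.04 L containers = 12.12 L) + (three 3.79 L containers = 11.37 L) = 23.49 L.
That is within the Category FL rail limit of 25 L.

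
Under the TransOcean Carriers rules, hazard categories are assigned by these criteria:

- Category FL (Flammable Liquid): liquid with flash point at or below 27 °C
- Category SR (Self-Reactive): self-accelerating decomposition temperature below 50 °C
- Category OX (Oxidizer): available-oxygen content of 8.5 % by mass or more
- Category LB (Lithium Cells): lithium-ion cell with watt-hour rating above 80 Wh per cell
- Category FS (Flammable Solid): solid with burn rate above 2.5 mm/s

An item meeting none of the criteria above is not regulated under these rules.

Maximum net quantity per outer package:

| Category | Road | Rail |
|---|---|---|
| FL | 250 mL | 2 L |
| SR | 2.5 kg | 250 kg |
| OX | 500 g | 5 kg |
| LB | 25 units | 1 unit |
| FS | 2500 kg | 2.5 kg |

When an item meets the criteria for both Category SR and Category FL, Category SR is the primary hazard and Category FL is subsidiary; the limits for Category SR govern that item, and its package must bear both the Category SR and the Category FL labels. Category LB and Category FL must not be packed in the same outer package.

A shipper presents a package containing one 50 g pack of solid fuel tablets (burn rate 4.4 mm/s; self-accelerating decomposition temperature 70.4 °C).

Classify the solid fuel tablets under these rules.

The solid fuel tablets have burn rate 4.4 mm/s, which is > 2.5 mm/s, so they are Category FS (Flammable Solid).

Category FS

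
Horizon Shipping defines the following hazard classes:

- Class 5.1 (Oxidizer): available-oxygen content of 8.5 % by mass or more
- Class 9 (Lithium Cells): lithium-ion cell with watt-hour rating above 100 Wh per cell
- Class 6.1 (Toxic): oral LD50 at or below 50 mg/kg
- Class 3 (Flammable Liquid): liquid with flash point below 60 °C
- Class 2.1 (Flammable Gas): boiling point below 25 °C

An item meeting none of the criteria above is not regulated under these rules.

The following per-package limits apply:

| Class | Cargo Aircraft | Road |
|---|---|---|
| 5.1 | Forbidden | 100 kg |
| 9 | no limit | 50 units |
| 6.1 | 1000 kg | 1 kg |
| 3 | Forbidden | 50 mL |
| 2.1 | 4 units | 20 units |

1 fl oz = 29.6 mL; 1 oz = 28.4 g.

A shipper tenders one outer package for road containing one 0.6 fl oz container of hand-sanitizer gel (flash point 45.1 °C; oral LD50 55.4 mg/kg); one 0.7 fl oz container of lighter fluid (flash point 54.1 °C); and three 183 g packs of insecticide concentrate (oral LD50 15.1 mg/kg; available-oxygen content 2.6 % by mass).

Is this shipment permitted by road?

Flash point 45.1 °C meets the Class 3 criterion (Flammable Liquid), so the hand-sanitizer gel is Class 3.
Flash point 54.1 °C meets the Class 3 criterion (Flammable Liquid), so the lighter fluid is Class 3.
The insecticide concentrate has oral LD50 15.1 mg/kg, which is ≤ 50 mg/kg, so it is Class 6.1 (Toxic).
Total Class 3: (one 0.6 fl oz container = 17.76 mL) + (one 0.7 fl oz container = 20.72 mL) = 38.48 mL.
That is within the Class 3 road limit of 50 mL.
Class 6.1 quantity: three 183 g packs = 549 g.
549 g is within the road limit of 1 kg for Class 6.1.
Every hazard class is within its road limit and no segregation rule is violated.

Yes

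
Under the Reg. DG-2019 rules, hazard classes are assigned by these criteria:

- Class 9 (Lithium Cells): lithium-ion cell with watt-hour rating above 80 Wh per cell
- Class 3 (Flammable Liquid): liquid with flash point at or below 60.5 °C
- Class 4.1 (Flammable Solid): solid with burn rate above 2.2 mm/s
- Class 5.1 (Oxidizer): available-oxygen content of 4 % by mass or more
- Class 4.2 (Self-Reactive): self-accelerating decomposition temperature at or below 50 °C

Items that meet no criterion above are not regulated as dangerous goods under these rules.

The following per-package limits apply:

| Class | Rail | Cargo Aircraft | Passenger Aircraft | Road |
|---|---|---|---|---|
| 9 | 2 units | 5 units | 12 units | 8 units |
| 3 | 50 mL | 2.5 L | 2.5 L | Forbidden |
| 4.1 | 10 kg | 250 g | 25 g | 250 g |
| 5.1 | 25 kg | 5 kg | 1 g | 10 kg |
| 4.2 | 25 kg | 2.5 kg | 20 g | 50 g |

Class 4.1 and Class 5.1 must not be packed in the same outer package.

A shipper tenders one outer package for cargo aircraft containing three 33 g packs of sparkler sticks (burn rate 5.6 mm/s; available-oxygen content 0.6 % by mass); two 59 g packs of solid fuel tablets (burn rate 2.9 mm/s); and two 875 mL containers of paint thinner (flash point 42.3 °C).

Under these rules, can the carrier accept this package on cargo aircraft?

The sparkler sticks have burn rate 5.6 mm/s, which is > 2.2 mm/s, so they are Class 4.1 (Flammable Solid).
With burn rate 2.9 mm/s (> 2.2 mm/s), the solid fuel tablets fall in Class 4.1.
The paint thinner has flash point 42.3 °C, which is ≤ 60.5 °C, so it is Class 3 (Flammable Liquid).
Total Class 4.1: (three 33 g packs = 99 g) + (two 59 g packs = 118 g) = 217 g.
217 g is within the cargo aircraft limit of 250 g for Class 4.1.
Class 3 quantity: two 875 mL containers = 1.75 L.
That is within the Class 3 cargo aircraft limit of 2.5 L.
The segregation rule (Class 4.1 with Class 5.1) does not apply to Class 4.1 with Class 3.
Every hazard class is within its cargo aircraft limit and no segregation rule is violated.

Yes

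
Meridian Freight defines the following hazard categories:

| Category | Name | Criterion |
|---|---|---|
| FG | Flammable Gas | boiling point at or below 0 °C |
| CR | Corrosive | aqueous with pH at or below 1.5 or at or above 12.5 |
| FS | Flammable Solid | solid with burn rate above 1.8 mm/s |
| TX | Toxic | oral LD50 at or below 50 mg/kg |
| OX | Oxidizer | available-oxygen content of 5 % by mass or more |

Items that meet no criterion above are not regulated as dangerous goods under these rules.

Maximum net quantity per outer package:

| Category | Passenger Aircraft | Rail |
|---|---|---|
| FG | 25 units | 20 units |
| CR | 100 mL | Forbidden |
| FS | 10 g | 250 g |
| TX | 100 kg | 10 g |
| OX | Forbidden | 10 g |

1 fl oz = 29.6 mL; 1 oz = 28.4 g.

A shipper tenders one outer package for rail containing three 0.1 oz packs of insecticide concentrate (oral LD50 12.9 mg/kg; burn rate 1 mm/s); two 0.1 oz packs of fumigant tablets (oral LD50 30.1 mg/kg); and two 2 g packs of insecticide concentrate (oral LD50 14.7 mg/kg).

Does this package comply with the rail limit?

With oral LD50 12.9 mg/kg (≤ 50 mg/kg), the insecticide concentrate falls in Category TX.
Fumigant tablets: oral LD50 30.1 mg/kg ≤ 50 mg/kg → Category TX (Toxic).
Insecticide concentrate: oral LD50 14.7 mg/kg ≤ 50 mg/kg → Category TX (Toxic).
Total Category TX: (three 0.1 oz packs = 8.52 g) + (two 0.1 oz packs = 5.68 g) + (two 2 g packs = 4 g) = 18.2 g.
That exceeds the Category TX rail limit of 10 g.

No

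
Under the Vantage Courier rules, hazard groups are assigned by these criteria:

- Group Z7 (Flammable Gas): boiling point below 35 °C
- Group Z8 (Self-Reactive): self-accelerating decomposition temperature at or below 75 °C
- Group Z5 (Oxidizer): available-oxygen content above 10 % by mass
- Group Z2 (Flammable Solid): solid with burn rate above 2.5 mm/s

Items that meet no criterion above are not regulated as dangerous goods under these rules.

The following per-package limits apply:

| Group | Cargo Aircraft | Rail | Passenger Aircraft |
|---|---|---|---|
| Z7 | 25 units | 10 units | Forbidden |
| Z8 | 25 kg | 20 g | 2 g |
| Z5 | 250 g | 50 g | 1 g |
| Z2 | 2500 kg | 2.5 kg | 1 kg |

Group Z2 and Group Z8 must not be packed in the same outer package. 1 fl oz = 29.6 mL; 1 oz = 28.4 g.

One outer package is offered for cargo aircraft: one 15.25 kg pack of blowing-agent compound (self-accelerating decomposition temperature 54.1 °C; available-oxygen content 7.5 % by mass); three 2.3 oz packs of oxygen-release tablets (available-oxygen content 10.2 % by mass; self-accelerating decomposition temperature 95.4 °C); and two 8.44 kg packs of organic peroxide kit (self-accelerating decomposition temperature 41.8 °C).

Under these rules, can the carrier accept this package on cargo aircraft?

No

Self-accelerating decomposition temperature 54.1 °C meets the Group Z8 criterion (Self-Reactive), so the blowing-agent compound is Group Z8.
With available-oxygen content 10.2 % by mass (> 10 % by mass), the oxygen-release tablets fall in Group Z5.
Organic peroxide kit: self-accelerating decomposition temperature 41.8 °C ≤ 75 °C → Group Z8 (Self-Reactive).
Group Z8 net quantity: 15.25 kg + (two 8.44 kg packs = 16.88 kg) = 32.13 kg.
32.13 kg exceeds the cargo aircraft limit of 25 kg for Group Z8.
Group Z5 quantity: three 2.3 oz packs = 195.96 g.
195.96 g ≤ 250 g (cargo aircraft limit, Group Z5) — within limit.
The segregation rule (Group Z2 with Group Z8) does not apply to Group Z8 with Group Z5.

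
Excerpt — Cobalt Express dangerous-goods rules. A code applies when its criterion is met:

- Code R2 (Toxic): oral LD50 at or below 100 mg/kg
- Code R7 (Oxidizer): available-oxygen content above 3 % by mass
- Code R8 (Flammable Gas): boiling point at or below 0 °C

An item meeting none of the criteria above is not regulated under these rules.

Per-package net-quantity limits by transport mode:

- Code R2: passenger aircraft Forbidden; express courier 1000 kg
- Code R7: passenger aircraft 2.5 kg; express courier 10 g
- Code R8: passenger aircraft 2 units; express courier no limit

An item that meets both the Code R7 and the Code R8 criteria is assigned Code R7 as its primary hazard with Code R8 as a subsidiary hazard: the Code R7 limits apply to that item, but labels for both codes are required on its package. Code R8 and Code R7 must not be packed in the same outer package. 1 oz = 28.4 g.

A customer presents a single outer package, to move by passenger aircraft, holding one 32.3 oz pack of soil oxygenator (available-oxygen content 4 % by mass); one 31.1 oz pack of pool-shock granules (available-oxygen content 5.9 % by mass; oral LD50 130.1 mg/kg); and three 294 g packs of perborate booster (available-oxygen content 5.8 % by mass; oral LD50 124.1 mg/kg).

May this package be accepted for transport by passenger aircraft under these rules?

Available-oxygen content 4 % by mass meets the Code R7 criterion (Oxidizer), so the soil oxygenator is Code R7.
With available-oxygen content 5.9 % by mass (> 3 % by mass), the pool-shock granules fall in Code R7.
Available-oxygen content 5.8 % by mass meets the Code R7 criterion (Oxidizer), so the perborate booster is Code R7.
Total Code R7: (one 32.3 oz pack = 917.32 g) + (one 31.1 oz pack = 883.24 g) + (three 294 g packs = 882 g) = 2682.56 g.
2682.56 g > 2.5 kg (passenger aircraft limit, Code R7) — over the limit.

No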